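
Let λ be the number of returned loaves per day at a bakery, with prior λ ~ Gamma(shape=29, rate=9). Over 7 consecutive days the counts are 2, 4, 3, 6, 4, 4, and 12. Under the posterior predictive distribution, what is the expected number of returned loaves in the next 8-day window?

32

Total count: 2 + 4 + 3 + 6 + 4 + 4 + 12 = 35.
Total exposure: 7 days.
Posterior: α' = 29 + 35 = 64, β' = 9 + 7 = 16.
Predictive mean over an 8-day window = T·E[λ|data] = 8·64/16 = 32.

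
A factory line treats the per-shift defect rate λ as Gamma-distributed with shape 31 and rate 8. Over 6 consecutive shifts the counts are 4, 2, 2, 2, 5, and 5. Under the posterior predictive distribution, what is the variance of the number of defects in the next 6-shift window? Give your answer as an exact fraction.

Total count: 4 + 2 + 2 + 2 + 5 + 5 = 20.
Total exposure: 6 shifts.
By Gamma–Poisson conjugacy, the posterior is Gamma(α + Σx, β + Σt) = Gamma(31 + 20, 8 + 6) = Gamma(51, 14).
The posterior predictive for a window of length T is Negative Binomial with variance T·α'·(β'+T)/β'² = 6·51·20/196 = 1530/49.

1530/49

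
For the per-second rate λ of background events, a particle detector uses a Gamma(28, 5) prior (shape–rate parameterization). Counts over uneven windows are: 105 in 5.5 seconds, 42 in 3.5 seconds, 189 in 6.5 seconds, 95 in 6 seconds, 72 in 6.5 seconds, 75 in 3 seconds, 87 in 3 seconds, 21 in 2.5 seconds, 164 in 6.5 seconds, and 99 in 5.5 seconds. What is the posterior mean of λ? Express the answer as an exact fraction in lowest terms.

Total count: 105 + 42 + 189 + 95 + 72 + 75 + 87 + 21 + 164 + 99 = 949.
Total exposure: 5.5 + 3.5 + 6.5 + 6 + 6.5 + 3 + 3 + 2.5 + 6.5 + 5.5 = 48.5 seconds.
Posterior: α' = 28 + 949 = 977, β' = 5 + 48.5 = 107/2.
Posterior mean = α'/β' = 977/(107/2) = 1954/107.

1954/107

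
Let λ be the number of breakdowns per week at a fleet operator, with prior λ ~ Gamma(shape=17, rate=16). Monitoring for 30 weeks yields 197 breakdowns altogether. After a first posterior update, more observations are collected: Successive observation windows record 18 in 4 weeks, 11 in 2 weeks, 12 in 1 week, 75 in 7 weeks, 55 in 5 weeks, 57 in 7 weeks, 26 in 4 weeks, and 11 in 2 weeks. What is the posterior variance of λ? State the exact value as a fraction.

479/6084

Total count 197 over total exposure 30 weeks.
After the first batch: Gamma(17 + 197, 16 + 30) = Gamma(214, 46).
Total count: 18 + 11 + 12 + 75 + 55 + 57 + 26 + 11 = 265.
Total exposure: 4 + 2 + 1 + 7 + 5 + 7 + 4 + 2 = 32 weeks.
After the second batch: Gamma(214 + 265, 46 + 32) = Gamma(479, 78).
Posterior variance = α'/β'² = 479/6084.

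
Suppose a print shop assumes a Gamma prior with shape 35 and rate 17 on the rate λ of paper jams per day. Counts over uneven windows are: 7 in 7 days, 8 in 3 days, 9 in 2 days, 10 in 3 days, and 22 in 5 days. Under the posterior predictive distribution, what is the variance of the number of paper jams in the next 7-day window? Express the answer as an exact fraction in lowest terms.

28028/1369

Total count: 7 + 8 + 9 + 10 + 22 = 56.
Total exposure: 7 + 3 + 2 + 3 + 5 = 20 days.
Conjugate update: add total count to the shape and total exposure to the rate, giving Gamma(91, 37).
The posterior predictive for a window of length T is Negative Binomial with variance T·α'·(β'+T)/β'² = 7·91·44/1369 = 28028/1369.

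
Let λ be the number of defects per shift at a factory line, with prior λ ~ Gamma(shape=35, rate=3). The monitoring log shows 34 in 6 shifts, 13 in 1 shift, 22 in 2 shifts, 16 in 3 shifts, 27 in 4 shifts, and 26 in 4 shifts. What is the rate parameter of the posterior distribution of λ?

Total count: 34 + 13 + 22 + 16 + 27 + 26 = 138.
Total exposure: 6 + 1 + 2 + 3 + 4 + 4 = 20 shifts.
The Gamma prior is conjugate for the Poisson rate, so λ | data ~ Gamma(35+138, 3+20) = Gamma(173, 23).

23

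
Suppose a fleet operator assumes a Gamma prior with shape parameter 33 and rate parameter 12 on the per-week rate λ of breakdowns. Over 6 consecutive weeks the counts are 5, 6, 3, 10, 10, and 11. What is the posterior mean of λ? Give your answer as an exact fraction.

Total count: 5 + 6 + 3 + 10 + 10 + 11 = 45.
Total exposure: 6 weeks.
By Gamma–Poisson conjugacy, the posterior is Gamma(α + Σx, β + Σt) = Gamma(33 + 45, 12 + 6) = Gamma(78, 18).
Posterior mean = α'/β' = 78/18 = 13/3.

13/3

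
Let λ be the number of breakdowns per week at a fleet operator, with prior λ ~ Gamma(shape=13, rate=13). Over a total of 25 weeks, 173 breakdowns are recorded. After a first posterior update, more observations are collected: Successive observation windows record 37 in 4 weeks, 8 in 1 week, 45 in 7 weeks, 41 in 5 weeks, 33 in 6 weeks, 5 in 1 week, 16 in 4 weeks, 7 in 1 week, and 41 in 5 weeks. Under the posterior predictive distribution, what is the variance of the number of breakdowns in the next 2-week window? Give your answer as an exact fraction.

15503/1296

Total count 173 over total exposure 25 weeks.
After the first batch: Gamma(13 + 173, 13 + 25) = Gamma(186, 38).
Total count: 37 + 8 + 45 + 41 + 33 + 5 + 16 + 7 + 41 = 233.
Total exposure: 4 + 1 + 7 + 5 + 6 + 1 + 4 + 1 + 5 = 34 weeks.
After the second batch: Gamma(186 + 233, 38 + 34) = Gamma(419, 72).
The posterior predictive for a window of length T is Negative Binomial with variance T·α'·(β'+T)/β'² = 2·419·74/5184 = 15503/1296.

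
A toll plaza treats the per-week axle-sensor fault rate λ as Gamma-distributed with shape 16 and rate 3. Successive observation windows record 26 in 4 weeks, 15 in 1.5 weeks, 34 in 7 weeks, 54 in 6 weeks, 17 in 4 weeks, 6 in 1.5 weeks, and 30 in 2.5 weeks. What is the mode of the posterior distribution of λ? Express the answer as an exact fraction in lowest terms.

Total count: 26 + 15 + 34 + 54 + 17 + 6 + 30 = 182.
Total exposure: 4 + 1.5 + 7 + 6 + 4 + 1.5 + 2.5 = 26.5 weeks.
By Gamma–Poisson conjugacy, the posterior is Gamma(α + Σx, β + Σt) = Gamma(16 + 182, 3 + 26.5) = Gamma(198, 59/2).
Posterior mode = (α'−1)/β' = 197/(59/2) = 394/59.

394/59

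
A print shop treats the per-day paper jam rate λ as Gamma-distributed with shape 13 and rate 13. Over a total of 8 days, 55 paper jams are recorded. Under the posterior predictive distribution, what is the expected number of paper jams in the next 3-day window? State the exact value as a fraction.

Total count 55 over total exposure 8 days.
Conjugate update: add total count to the shape and total exposure to the rate, giving Gamma(68, 21).
Predictive mean over a 3-day window = T·E[λ|data] = 3·68/21 = 68/7.

68/7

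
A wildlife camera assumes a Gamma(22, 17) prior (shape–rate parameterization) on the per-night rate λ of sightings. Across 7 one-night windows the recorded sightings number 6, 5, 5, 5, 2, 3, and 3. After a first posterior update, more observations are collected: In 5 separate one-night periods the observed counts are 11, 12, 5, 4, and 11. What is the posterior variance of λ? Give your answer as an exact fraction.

Total count: 6 + 5 + 5 + 5 + 2 + 3 + 3 = 29.
Total exposure: 7 nights.
After the first batch: Gamma(22 + 29, 17 + 7) = Gamma(51, 24).
Total count: 11 + 12 + 5 + 4 + 11 = 43.
Total exposure: 5 nights.
After the second batch: Gamma(51 + 43, 24 + 5) = Gamma(94, 29).
Posterior variance = α'/β'² = 94/841.

94/841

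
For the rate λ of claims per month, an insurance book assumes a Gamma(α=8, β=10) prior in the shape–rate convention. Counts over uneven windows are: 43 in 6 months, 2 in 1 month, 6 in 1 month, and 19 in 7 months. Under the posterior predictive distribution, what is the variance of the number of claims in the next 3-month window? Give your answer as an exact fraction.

6552/625

Total count: 43 + 2 + 6 + 19 = 70.
Total exposure: 6 + 1 + 1 + 7 = 15 months.
Conjugate update: add total count to the shape and total exposure to the rate, giving Gamma(78, 25).
The posterior predictive for a window of length T is Negative Binomial with variance T·α'·(β'+T)/β'² = 3·78·28/625 = 6552/625.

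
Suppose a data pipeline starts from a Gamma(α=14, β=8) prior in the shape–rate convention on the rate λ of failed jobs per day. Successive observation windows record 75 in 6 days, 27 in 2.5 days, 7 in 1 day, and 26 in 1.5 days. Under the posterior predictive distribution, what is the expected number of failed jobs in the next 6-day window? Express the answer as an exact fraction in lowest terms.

894/19

Total count: 75 + 27 + 7 + 26 = 135.
Total exposure: 6 + 2.5 + 1 + 1.5 = 11 days.
The Gamma prior is conjugate for the Poisson rate, so λ | data ~ Gamma(14+135, 8+11) = Gamma(149, 19).
Predictive mean over a 6-day window = T·E[λ|data] = 6·149/19 = 894/19.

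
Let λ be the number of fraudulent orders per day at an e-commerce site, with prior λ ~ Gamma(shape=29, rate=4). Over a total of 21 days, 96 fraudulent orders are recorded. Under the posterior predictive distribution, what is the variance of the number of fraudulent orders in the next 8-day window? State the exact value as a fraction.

264/5

Total count 96 over total exposure 21 days.
Posterior: α' = 29 + 96 = 125, β' = 4 + 21 = 25.
The posterior predictive for a window of length T is Negative Binomial with variance T·α'·(β'+T)/β'² = 8·125·33/625 = 264/5.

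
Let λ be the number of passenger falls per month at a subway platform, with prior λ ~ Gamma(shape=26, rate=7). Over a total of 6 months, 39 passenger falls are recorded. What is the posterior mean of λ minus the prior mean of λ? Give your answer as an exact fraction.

9/7

Total count 39 over total exposure 6 months.
Posterior: α' = 26 + 39 = 65, β' = 7 + 6 = 13.
Posterior mean = 65/13 = 5; prior mean = 26/7 = 26/7. Difference = 5 − 26/7 = 9/7.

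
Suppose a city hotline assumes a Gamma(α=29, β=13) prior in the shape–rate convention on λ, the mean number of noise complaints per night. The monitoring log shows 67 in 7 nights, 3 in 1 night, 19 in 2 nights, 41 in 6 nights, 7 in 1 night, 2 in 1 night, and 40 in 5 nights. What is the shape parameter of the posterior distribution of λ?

208

Total count: 67 + 3 + 19 + 41 + 7 + 2 + 40 = 179.
Total exposure: 7 + 1 + 2 + 6 + 1 + 1 + 5 = 23 nights.
Posterior: α' = 29 + 179 = 208, β' = 13 + 23 = 36.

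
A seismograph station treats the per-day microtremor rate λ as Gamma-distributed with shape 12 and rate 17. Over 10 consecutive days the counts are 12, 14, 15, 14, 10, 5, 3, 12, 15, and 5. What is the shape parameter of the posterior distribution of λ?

Total count: 12 + 14 + 15 + 14 + 10 + 5 + 3 + 12 + 15 + 5 = 105.
Total exposure: 10 days.
By Gamma–Poisson conjugacy, the posterior is Gamma(α + Σx, β + Σt) = Gamma(12 + 105, 17 + 10) = Gamma(117, 27).

117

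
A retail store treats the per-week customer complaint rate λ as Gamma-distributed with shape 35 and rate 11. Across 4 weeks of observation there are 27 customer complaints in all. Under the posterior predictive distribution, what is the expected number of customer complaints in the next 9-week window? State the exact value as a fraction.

Total count 27 over total exposure 4 weeks.
By Gamma–Poisson conjugacy, the posterior is Gamma(α + Σx, β + Σt) = Gamma(35 + 27, 11 + 4) = Gamma(62, 15).
Predictive mean over a 9-week window = T·E[λ|data] = 9·62/15 = 186/5.

186/5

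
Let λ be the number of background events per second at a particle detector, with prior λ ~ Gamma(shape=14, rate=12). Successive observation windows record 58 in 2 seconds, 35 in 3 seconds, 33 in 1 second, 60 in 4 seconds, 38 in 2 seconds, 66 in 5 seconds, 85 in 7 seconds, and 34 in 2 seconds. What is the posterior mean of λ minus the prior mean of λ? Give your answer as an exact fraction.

Total count: 58 + 35 + 33 + 60 + 38 + 66 + 85 + 34 = 409.
Total exposure: 2 + 3 + 1 + 4 + 2 + 5 + 7 + 2 = 26 seconds.
Posterior: α' = 14 + 409 = 423, β' = 12 + 26 = 38.
Posterior mean = 423/38 = 423/38; prior mean = 14/12 = 7/6. Difference = 423/38 − 7/6 = 568/57.

568/57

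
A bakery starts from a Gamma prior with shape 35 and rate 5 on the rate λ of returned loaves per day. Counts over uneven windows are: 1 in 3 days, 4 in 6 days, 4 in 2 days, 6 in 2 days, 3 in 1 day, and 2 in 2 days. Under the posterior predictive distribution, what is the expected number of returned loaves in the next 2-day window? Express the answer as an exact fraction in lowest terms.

Total count: 1 + 4 + 4 + 6 + 3 + 2 = 20.
Total exposure: 3 + 6 + 2 + 2 + 1 + 2 = 16 days.
By Gamma–Poisson conjugacy, the posterior is Gamma(α + Σx, β + Σt) = Gamma(35 + 20, 5 + 16) = Gamma(55, 21).
Predictive mean over a 2-day window = T·E[λ|data] = 2·55/21 = 110/21.

110/21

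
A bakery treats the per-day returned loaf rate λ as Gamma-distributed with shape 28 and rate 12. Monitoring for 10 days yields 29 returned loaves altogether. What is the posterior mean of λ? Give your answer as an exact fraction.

Total count 29 over total exposure 10 days.
Posterior: α' = 28 + 29 = 57, β' = 12 + 10 = 22.
Posterior mean = α'/β' = 57/22.

57/22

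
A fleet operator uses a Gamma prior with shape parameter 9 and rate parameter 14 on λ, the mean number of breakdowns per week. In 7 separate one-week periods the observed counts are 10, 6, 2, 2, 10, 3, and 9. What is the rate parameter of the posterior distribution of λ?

Total count: 10 + 6 + 2 + 2 + 10 + 3 + 9 = 42.
Total exposure: 7 weeks.
Conjugate update: add total count to the shape and total exposure to the rate, giving Gamma(51, 21).

21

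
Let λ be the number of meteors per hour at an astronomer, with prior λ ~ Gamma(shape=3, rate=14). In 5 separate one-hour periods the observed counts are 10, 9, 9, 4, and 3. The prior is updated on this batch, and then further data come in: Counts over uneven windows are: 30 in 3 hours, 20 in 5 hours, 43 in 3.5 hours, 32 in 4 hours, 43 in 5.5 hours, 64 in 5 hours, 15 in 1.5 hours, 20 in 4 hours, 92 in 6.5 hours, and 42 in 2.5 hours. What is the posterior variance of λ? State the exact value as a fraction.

Total count: 10 + 9 + 9 + 4 + 3 = 35.
Total exposure: 5 hours.
After the first batch: Gamma(3 + 35, 14 + 5) = Gamma(38, 19).
Total count: 30 + 20 + 43 + 32 + 43 + 64 + 15 + 20 + 92 + 42 = 401.
Total exposure: 3 + 5 + 3.5 + 4 + 5.5 + 5 + 1.5 + 4 + 6.5 + 2.5 = 40.5 hours.
After the second batch: Gamma(38 + 401, 19 + 40.5) = Gamma(439, 119/2).
Posterior variance = α'/β'² = 439/(14161/4) = 1756/14161.

1756/14161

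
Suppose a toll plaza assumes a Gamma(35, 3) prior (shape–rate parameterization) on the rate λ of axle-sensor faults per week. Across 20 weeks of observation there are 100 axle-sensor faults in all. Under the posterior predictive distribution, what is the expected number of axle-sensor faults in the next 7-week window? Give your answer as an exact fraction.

945/23

Total count 100 over total exposure 20 weeks.
The Gamma prior is conjugate for the Poisson rate, so λ | data ~ Gamma(35+100, 3+20) = Gamma(135, 23).
Predictive mean over a 7-week window = T·E[λ|data] = 7·135/23 = 945/23.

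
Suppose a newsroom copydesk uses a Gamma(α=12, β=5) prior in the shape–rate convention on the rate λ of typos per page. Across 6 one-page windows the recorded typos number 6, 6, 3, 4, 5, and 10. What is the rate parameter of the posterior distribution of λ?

11

Total count: 6 + 6 + 3 + 4 + 5 + 10 = 34.
Total exposure: 6 pages.
Posterior: α' = 12 + 34 = 46, β' = 5 + 6 = 11.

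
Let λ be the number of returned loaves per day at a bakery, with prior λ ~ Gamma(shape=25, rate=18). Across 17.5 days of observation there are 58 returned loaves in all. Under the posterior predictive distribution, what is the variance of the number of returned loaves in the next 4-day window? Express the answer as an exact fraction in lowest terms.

Total count 58 over total exposure 17.5 days.
The Gamma prior is conjugate for the Poisson rate, so λ | data ~ Gamma(25+58, 18+17.5) = Gamma(83, 71/2).
The posterior predictive for a window of length T is Negative Binomial with variance T·α'·(β'+T)/β'² = 4·83·(79/2)/(5041/4) = 52456/5041.

52456/5041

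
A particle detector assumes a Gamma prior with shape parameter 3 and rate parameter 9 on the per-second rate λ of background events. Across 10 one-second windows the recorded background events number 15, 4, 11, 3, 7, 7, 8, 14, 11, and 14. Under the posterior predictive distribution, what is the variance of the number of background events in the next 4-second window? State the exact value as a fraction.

Total count: 15 + 4 + 11 + 3 + 7 + 7 + 8 + 14 + 11 + 14 = 94.
Total exposure: 10 seconds.
The Gamma prior is conjugate for the Poisson rate, so λ | data ~ Gamma(3+94, 9+10) = Gamma(97, 19).
The posterior predictive for a window of length T is Negative Binomial with variance T·α'·(β'+T)/β'² = 4·97·23/361 = 8924/361.

8924/361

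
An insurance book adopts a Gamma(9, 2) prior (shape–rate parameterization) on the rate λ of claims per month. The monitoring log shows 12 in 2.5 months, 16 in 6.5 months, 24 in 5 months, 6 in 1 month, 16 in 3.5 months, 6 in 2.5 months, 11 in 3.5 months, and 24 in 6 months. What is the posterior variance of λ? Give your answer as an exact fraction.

Total count: 12 + 16 + 24 + 6 + 16 + 6 + 11 + 24 = 115.
Total exposure: 2.5 + 6.5 + 5 + 1 + 3.5 + 2.5 + 3.5 + 6 = 30.5 months.
The Gamma prior is conjugate for the Poisson rate, so λ | data ~ Gamma(9+115, 2+30.5) = Gamma(124, 65/2).
Posterior variance = α'/β'² = 124/(4225/4) = 496/4225.

496/4225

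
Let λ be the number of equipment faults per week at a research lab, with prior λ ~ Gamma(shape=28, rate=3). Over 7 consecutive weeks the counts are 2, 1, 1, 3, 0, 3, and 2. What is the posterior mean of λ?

Total count: 2 + 1 + 1 + 3 + 0 + 3 + 2 = 12.
Total exposure: 7 weeks.
The Gamma prior is conjugate for the Poisson rate, so λ | data ~ Gamma(28+12, 3+7) = Gamma(40, 10).
Posterior mean = α'/β' = 40/10 = 4.

4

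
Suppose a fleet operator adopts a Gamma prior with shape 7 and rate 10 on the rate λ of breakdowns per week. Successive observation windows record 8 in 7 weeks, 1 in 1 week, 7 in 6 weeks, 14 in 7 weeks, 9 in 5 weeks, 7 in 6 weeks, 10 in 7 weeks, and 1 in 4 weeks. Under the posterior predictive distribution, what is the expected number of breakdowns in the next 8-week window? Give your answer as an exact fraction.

Total count: 8 + 1 + 7 + 14 + 9 + 7 + 10 + 1 = 57.
Total exposure: 7 + 1 + 6 + 7 + 5 + 6 + 7 + 4 = 43 weeks.
Gamma(α, β) with Poisson data over total exposure Σt gives posterior Gamma(α+Σx, β+Σt) = Gamma(64, 53).
Predictive mean over an 8-week window = T·E[λ|data] = 8·64/53 = 512/53.

512/53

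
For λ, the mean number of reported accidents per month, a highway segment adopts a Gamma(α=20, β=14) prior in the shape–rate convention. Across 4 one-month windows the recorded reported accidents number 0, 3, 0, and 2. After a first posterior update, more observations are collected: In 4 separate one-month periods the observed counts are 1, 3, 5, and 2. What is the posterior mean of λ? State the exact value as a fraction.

18/11

Total count: 0 + 3 + 0 + 2 = 5.
Total exposure: 4 months.
After the first batch: Gamma(20 + 5, 14 + 4) = Gamma(25, 18).
Total count: 1 + 3 + 5 + 2 = 11.
Total exposure: 4 months.
After the second batch: Gamma(25 + 11, 18 + 4) = Gamma(36, 22).
Posterior mean = α'/β' = 36/22 = 18/11.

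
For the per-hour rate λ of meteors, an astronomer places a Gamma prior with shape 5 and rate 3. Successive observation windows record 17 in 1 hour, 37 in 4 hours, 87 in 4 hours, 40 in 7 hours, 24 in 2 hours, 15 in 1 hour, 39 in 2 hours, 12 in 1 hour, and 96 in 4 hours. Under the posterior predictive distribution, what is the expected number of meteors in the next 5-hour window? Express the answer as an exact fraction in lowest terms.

Total count: 17 + 37 + 87 + 40 + 24 + 15 + 39 + 12 + 96 = 367.
Total exposure: 1 + 4 + 4 + 7 + 2 + 1 + 2 + 1 + 4 = 26 hours.
Conjugate update: add total count to the shape and total exposure to the rate, giving Gamma(372, 29).
Predictive mean over a 5-hour window = T·E[λ|data] = 5·372/29 = 1860/29.

1860/29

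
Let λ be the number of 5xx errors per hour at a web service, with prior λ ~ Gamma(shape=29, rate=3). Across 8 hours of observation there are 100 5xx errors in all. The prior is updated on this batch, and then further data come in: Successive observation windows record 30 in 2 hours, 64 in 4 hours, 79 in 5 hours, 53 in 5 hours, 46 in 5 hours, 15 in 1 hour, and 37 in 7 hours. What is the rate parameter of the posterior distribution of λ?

40

Total count 100 over total exposure 8 hours.
After the first batch: Gamma(29 + 100, 3 + 8) = Gamma(129, 11).
Total count: 30 + 64 + 79 + 53 + 46 + 15 + 37 = 324.
Total exposure: 2 + 4 + 5 + 5 + 5 + 1 + 7 = 29 hours.
After the second batch: Gamma(129 + 324, 11 + 29) = Gamma(453, 40).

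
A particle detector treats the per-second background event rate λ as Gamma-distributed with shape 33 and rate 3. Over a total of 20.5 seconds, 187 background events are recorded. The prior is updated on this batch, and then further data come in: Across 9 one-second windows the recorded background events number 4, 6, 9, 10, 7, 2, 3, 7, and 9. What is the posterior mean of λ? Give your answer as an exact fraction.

Total count 187 over total exposure 20.5 seconds.
After the first batch: Gamma(33 + 187, 3 + 20.5) = Gamma(220, 47/2).
Total count: 4 + 6 + 9 + 10 + 7 + 2 + 3 + 7 + 9 = 57.
Total exposure: 9 seconds.
After the second batch: Gamma(220 + 57, 47/2 + 9) = Gamma(277, 65/2).
Posterior mean = α'/β' = 277/(65/2) = 554/65.

554/65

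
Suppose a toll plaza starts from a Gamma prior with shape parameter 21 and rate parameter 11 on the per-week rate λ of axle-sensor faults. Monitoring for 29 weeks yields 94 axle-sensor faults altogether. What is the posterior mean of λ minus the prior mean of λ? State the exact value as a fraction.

85/88

Total count 94 over total exposure 29 weeks.
Conjugate update: add total count to the shape and total exposure to the rate, giving Gamma(115, 40).
Posterior mean = 115/40 = 23/8; prior mean = 21/11 = 21/11. Difference = 23/8 − 21/11 = 85/88.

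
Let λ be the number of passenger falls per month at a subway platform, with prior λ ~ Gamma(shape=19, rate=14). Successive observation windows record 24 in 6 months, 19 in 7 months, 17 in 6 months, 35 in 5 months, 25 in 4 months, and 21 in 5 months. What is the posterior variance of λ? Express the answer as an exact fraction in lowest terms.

Total count: 24 + 19 + 17 + 35 + 25 + 21 = 141.
Total exposure: 6 + 7 + 6 + 5 + 4 + 5 = 33 months.
The Gamma prior is conjugate for the Poisson rate, so λ | data ~ Gamma(19+141, 14+33) = Gamma(160, 47).
Posterior variance = α'/β'² = 160/2209.

160/2209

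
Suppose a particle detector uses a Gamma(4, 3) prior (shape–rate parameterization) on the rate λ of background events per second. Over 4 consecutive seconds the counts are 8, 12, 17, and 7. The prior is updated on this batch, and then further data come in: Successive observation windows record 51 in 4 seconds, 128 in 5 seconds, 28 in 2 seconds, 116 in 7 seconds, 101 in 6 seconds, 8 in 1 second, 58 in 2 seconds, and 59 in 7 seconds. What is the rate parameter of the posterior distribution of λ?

Total count: 8 + 12 + 17 + 7 = 44.
Total exposure: 4 seconds.
After the first batch: Gamma(4 + 44, 3 + 4) = Gamma(48, 7).
Total count: 51 + 128 + 28 + 116 + 101 + 8 + 58 + 59 = 549.
Total exposure: 4 + 5 + 2 + 7 + 6 + 1 + 2 + 7 = 34 seconds.
After the second batch: Gamma(48 + 549, 7 + 34) = Gamma(597, 41).

41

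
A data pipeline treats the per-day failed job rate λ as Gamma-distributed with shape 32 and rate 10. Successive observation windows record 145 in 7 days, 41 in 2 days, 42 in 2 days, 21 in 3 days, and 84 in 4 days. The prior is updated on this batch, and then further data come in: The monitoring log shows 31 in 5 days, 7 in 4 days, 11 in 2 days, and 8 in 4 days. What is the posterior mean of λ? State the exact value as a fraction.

Total count: 145 + 41 + 42 + 21 + 84 = 333.
Total exposure: 7 + 2 + 2 + 3 + 4 = 18 days.
After the first batch: Gamma(32 + 333, 10 + 18) = Gamma(365, 28).
Total count: 31 + 7 + 11 + 8 = 57.
Total exposure: 5 + 4 + 2 + 4 = 15 days.
After the second batch: Gamma(365 + 57, 28 + 15) = Gamma(422, 43).
Posterior mean = α'/β' = 422/43.

422/43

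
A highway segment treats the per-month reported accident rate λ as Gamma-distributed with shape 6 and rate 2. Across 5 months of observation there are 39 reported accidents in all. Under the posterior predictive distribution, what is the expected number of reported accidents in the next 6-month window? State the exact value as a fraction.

Total count 39 over total exposure 5 months.
By Gamma–Poisson conjugacy, the posterior is Gamma(α + Σx, β + Σt) = Gamma(6 + 39, 2 + 5) = Gamma(45, 7).
Predictive mean over a 6-month window = T·E[λ|data] = 6·45/7 = 270/7.

270/7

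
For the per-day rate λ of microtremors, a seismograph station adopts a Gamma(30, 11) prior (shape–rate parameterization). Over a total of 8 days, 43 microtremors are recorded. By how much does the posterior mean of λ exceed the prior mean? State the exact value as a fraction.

Total count 43 over total exposure 8 days.
Gamma(α, β) with Poisson data over total exposure Σt gives posterior Gamma(α+Σx, β+Σt) = Gamma(73, 19).
Posterior mean = 73/19 = 73/19; prior mean = 30/11 = 30/11. Difference = 73/19 − 30/11 = 233/209.

233/209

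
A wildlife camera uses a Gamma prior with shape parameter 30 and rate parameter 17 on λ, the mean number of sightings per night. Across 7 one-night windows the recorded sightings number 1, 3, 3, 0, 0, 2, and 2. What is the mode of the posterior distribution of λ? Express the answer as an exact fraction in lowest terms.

5/3

Total count: 1 + 3 + 3 + 0 + 0 + 2 + 2 = 11.
Total exposure: 7 nights.
Gamma(α, β) with Poisson data over total exposure Σt gives posterior Gamma(α+Σx, β+Σt) = Gamma(41, 24).
Posterior mode = (α'−1)/β' = 40/24 = 5/3.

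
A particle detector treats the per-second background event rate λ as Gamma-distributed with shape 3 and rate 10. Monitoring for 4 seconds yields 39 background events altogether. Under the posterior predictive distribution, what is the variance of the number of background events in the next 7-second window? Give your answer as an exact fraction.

Total count 39 over total exposure 4 seconds.
By Gamma–Poisson conjugacy, the posterior is Gamma(α + Σx, β + Σt) = Gamma(3 + 39, 10 + 4) = Gamma(42, 14).
The posterior predictive for a window of length T is Negative Binomial with variance T·α'·(β'+T)/β'² = 7·42·21/196 = 63/2.

63/2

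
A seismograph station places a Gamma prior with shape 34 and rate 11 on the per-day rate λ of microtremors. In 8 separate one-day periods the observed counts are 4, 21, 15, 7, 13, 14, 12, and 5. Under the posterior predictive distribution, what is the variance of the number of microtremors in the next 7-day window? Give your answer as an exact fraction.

22750/361

Total count: 4 + 21 + 15 + 7 + 13 + 14 + 12 + 5 = 91.
Total exposure: 8 days.
Conjugate update: add total count to the shape and total exposure to the rate, giving Gamma(125, 19).
The posterior predictive for a window of length T is Negative Binomial with variance T·α'·(β'+T)/β'² = 7·125·26/361 = 22750/361.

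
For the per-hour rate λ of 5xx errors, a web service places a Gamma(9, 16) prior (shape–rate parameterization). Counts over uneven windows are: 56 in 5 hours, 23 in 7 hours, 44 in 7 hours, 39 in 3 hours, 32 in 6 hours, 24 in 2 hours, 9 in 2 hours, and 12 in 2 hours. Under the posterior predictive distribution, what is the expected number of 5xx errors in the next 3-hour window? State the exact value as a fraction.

372/25

Total count: 56 + 23 + 44 + 39 + 32 + 24 + 9 + 12 = 239.
Total exposure: 5 + 7 + 7 + 3 + 6 + 2 + 2 + 2 = 34 hours.
Conjugate update: add total count to the shape and total exposure to the rate, giving Gamma(248, 50).
Predictive mean over a 3-hour window = T·E[λ|data] = 3·248/50 = 372/25.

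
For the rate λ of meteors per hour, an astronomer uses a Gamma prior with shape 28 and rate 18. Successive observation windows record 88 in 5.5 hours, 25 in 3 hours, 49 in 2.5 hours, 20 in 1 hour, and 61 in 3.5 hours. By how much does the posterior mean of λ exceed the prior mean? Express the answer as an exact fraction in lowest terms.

Total count: 88 + 25 + 49 + 20 + 61 = 243.
Total exposure: 5.5 + 3 + 2.5 + 1 + 3.5 = 15.5 hours.
Conjugate update: add total count to the shape and total exposure to the rate, giving Gamma(271, 67/2).
Posterior mean = 271/(67/2) = 542/67; prior mean = 28/18 = 14/9. Difference = 542/67 − 14/9 = 3940/603.

3940/603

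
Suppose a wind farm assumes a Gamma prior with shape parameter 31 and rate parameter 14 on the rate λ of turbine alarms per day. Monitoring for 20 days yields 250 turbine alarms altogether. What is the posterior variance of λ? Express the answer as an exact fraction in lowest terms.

281/1156

Total count 250 over total exposure 20 days.
The Gamma prior is conjugate for the Poisson rate, so λ | data ~ Gamma(31+250, 14+20) = Gamma(281, 34).
Posterior variance = α'/β'² = 281/1156.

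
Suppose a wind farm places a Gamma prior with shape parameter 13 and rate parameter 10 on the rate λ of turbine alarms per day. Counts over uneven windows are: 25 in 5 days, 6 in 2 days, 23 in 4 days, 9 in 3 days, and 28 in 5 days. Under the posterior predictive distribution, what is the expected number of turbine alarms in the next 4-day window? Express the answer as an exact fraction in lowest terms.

Total count: 25 + 6 + 23 + 9 + 28 = 91.
Total exposure: 5 + 2 + 4 + 3 + 5 = 19 days.
Gamma(α, β) with Poisson data over total exposure Σt gives posterior Gamma(α+Σx, β+Σt) = Gamma(104, 29).
Predictive mean over a 4-day window = T·E[λ|data] = 4·104/29 = 416/29.

416/29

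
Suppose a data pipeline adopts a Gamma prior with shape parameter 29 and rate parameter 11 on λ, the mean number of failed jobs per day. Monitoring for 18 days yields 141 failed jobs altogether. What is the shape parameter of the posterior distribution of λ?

Total count 141 over total exposure 18 days.
Posterior: α' = 29 + 141 = 170, β' = 11 + 18 = 29.

170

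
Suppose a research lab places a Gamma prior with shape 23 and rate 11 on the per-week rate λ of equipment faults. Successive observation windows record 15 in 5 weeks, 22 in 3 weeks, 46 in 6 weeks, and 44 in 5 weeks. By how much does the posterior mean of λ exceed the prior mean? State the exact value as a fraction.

Total count: 15 + 22 + 46 + 44 = 127.
Total exposure: 5 + 3 + 6 + 5 = 19 weeks.
By Gamma–Poisson conjugacy, the posterior is Gamma(α + Σx, β + Σt) = Gamma(23 + 127, 11 + 19) = Gamma(150, 30).
Posterior mean = 150/30 = 5; prior mean = 23/11 = 23/11. Difference = 5 − 23/11 = 32/11.

32/11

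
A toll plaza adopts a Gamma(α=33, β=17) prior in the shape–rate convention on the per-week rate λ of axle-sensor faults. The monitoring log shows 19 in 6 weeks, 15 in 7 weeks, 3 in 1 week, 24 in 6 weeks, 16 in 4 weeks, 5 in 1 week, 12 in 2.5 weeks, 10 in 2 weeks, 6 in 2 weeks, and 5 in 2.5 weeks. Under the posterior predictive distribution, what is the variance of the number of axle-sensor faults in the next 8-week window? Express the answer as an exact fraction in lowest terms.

69856/2601

Total count: 19 + 15 + 3 + 24 + 16 + 5 + 12 + 10 + 6 + 5 = 115.
Total exposure: 6 + 7 + 1 + 6 + 4 + 1 + 2.5 + 2 + 2 + 2.5 = 34 weeks.
The Gamma prior is conjugate for the Poisson rate, so λ | data ~ Gamma(33+115, 17+34) = Gamma(148, 51).
The posterior predictive for a window of length T is Negative Binomial with variance T·α'·(β'+T)/β'² = 8·148·59/2601 = 69856/2601.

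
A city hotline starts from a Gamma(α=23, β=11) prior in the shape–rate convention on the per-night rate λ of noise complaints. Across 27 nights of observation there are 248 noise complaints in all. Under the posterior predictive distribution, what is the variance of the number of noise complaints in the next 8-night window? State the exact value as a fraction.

Total count 248 over total exposure 27 nights.
Posterior: α' = 23 + 248 = 271, β' = 11 + 27 = 38.
The posterior predictive for a window of length T is Negative Binomial with variance T·α'·(β'+T)/β'² = 8·271·46/1444 = 24932/361.

24932/361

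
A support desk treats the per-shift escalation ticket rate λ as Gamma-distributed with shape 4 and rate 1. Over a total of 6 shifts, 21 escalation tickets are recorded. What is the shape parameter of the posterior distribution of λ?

25

Total count 21 over total exposure 6 shifts.
Gamma(α, β) with Poisson data over total exposure Σt gives posterior Gamma(α+Σx, β+Σt) = Gamma(25, 7).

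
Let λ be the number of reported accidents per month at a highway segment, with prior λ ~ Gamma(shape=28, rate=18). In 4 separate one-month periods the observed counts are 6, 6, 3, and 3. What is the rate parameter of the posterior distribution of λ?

22

Total count: 6 + 6 + 3 + 3 = 18.
Total exposure: 4 months.
Conjugate update: add total count to the shape and total exposure to the rate, giving Gamma(46, 22).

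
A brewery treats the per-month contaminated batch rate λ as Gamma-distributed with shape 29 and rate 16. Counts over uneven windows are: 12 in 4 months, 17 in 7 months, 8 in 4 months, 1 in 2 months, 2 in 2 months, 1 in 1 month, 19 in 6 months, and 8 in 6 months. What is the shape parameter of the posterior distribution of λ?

Total count: 12 + 17 + 8 + 1 + 2 + 1 + 19 + 8 = 68.
Total exposure: 4 + 7 + 4 + 2 + 2 + 1 + 6 + 6 = 32 months.
Posterior: α' = 29 + 68 = 97, β' = 16 + 32 = 48.

97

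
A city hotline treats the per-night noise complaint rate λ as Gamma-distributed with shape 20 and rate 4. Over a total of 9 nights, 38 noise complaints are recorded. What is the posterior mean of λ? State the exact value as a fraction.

58/13

Total count 38 over total exposure 9 nights.
Gamma(α, β) with Poisson data over total exposure Σt gives posterior Gamma(α+Σx, β+Σt) = Gamma(58, 13).
Posterior mean = α'/β' = 58/13.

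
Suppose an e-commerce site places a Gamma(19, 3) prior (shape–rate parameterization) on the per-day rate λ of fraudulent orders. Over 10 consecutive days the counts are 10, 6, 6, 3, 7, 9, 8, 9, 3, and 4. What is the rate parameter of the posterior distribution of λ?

13

Total count: 10 + 6 + 6 + 3 + 7 + 9 + 8 + 9 + 3 + 4 = 65.
Total exposure: 10 days.
Gamma(α, β) with Poisson data over total exposure Σt gives posterior Gamma(α+Σx, β+Σt) = Gamma(84, 13).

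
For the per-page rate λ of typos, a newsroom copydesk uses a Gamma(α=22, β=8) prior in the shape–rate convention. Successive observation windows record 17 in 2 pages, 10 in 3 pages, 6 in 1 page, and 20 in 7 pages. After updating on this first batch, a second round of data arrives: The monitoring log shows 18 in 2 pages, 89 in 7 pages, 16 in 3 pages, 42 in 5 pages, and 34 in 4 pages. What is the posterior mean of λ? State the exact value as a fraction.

137/21

Total count: 17 + 10 + 6 + 20 = 53.
Total exposure: 2 + 3 + 1 + 7 = 13 pages.
After the first batch: Gamma(22 + 53, 8 + 13) = Gamma(75, 21).
Total count: 18 + 89 + 16 + 42 + 34 = 199.
Total exposure: 2 + 7 + 3 + 5 + 4 = 21 pages.
After the second batch: Gamma(75 + 199, 21 + 21) = Gamma(274, 42).
Posterior mean = α'/β' = 274/42 = 137/21.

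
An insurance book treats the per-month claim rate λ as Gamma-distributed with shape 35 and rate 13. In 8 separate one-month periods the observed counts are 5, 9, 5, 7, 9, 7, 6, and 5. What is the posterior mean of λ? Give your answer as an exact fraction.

Total count: 5 + 9 + 5 + 7 + 9 + 7 + 6 + 5 = 53.
Total exposure: 8 months.
Gamma(α, β) with Poisson data over total exposure Σt gives posterior Gamma(α+Σx, β+Σt) = Gamma(88, 21).
Posterior mean = α'/β' = 88/21.

88/21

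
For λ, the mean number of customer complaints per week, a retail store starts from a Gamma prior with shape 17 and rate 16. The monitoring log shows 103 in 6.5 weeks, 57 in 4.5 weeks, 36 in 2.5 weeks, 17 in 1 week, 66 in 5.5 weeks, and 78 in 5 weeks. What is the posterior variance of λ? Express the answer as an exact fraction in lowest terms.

374/1681

Total count: 103 + 57 + 36 + 17 + 66 + 78 = 357.
Total exposure: 6.5 + 4.5 + 2.5 + 1 + 5.5 + 5 = 25 weeks.
Gamma(α, β) with Poisson data over total exposure Σt gives posterior Gamma(α+Σx, β+Σt) = Gamma(374, 41).
Posterior variance = α'/β'² = 374/1681.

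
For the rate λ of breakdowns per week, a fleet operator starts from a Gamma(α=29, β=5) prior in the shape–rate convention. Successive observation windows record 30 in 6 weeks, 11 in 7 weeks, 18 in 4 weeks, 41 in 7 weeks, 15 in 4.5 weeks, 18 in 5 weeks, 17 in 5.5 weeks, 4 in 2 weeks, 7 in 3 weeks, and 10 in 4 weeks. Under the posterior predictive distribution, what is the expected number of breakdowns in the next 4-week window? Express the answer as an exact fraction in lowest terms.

Total count: 30 + 11 + 18 + 41 + 15 + 18 + 17 + 4 + 7 + 10 = 171.
Total exposure: 6 + 7 + 4 + 7 + 4.5 + 5 + 5.5 + 2 + 3 + 4 = 48 weeks.
Conjugate update: add total count to the shape and total exposure to the rate, giving Gamma(200, 53).
Predictive mean over a 4-week window = T·E[λ|data] = 4·200/53 = 800/53.

800/53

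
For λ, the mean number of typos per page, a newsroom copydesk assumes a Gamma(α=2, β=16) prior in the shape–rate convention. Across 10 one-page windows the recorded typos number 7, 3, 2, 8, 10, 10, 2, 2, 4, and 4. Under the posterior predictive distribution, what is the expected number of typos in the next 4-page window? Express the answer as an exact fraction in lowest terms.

Total count: 7 + 3 + 2 + 8 + 10 + 10 + 2 + 2 + 4 + 4 = 52.
Total exposure: 10 pages.
Gamma(α, β) with Poisson data over total exposure Σt gives posterior Gamma(α+Σx, β+Σt) = Gamma(54, 26).
Predictive mean over a 4-page window = T·E[λ|data] = 4·54/26 = 108/13.

108/13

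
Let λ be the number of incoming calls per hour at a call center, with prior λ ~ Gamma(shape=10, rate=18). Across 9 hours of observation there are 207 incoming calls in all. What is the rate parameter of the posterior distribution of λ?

Total count 207 over total exposure 9 hours.
Posterior: α' = 10 + 207 = 217, β' = 18 + 9 = 27.

27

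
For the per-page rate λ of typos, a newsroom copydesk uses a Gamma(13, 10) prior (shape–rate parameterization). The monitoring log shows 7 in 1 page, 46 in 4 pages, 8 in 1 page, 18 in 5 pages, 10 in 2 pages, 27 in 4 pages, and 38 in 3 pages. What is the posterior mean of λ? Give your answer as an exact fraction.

Total count: 7 + 46 + 8 + 18 + 10 + 27 + 38 = 154.
Total exposure: 1 + 4 + 1 + 5 + 2 + 4 + 3 = 20 pages.
Gamma(α, β) with Poisson data over total exposure Σt gives posterior Gamma(α+Σx, β+Σt) = Gamma(167, 30).
Posterior mean = α'/β' = 167/30.

167/30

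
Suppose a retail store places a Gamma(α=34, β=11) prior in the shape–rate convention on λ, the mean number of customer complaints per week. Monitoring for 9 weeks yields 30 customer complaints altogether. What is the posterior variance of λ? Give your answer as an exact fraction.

Total count 30 over total exposure 9 weeks.
The Gamma prior is conjugate for the Poisson rate, so λ | data ~ Gamma(34+30, 11+9) = Gamma(64, 20).
Posterior variance = α'/β'² = 64/400 = 4/25.

4/25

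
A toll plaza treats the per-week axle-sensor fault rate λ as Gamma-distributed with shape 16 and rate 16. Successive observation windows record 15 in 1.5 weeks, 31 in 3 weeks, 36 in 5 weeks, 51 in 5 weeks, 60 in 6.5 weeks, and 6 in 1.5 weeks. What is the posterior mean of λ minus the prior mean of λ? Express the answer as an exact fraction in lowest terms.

Total count: 15 + 31 + 36 + 51 + 60 + 6 = 199.
Total exposure: 1.5 + 3 + 5 + 5 + 6.5 + 1.5 = 22.5 weeks.
By Gamma–Poisson conjugacy, the posterior is Gamma(α + Σx, β + Σt) = Gamma(16 + 199, 16 + 22.5) = Gamma(215, 77/2).
Posterior mean = 215/(77/2) = 430/77; prior mean = 16/16 = 1. Difference = 430/77 − 1 = 353/77.

353/77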